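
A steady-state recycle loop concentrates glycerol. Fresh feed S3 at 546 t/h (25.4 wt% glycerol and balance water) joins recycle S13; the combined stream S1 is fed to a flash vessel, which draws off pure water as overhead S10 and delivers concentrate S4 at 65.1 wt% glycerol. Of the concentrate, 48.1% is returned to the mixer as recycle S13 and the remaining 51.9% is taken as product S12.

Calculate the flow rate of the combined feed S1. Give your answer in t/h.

743.4 t/h

Overall glycerol balance (none leaves overhead): glycerol in fresh feed = glycerol in product, i.e. 546×0.254 = (1−0.481)·S4·0.651.
S4 = 138.68/(0.651×0.519) = 410.47 t/h.
Recycle S13 = 0.481×410.47 = 197.43 t/h.
Combined feed S1 = 546 + 197.43 = 743.43 t/h.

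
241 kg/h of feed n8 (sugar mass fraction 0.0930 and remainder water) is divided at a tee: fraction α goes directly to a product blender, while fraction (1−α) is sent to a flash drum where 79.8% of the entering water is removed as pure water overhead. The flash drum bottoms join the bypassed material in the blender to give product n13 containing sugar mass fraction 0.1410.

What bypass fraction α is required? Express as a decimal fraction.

All 241×0.093 = 22.413 kg/h of sugar reaches n13, so n13 = 22.413/0.141 = 158.96 kg/h and vapour = 82.043 kg/h.
The evaporator receives (1−α)·241 of feed at 0.907 water and removes 0.798 of that water:
0.798×0.907×(1−α)×241 = 82.043
(1−α) = 82.043/174.43 = 0.4703;  α = 0.5297.

0.530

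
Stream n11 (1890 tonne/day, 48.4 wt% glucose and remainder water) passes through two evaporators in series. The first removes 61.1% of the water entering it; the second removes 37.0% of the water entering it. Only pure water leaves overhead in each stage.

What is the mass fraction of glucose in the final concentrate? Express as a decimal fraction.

water in feed = 1890×0.516 = 975.24 tonne/day.
After stage 1: water left = (1−0.611)×975.24 = 379.37; stream total = 1294.1 tonne/day.
After stage 2: water left = (1−0.370)×379.37 = 239; final concentrate = 1153.8 tonne/day.
glucose fraction = 914.76/1153.8 = 0.793.

0.793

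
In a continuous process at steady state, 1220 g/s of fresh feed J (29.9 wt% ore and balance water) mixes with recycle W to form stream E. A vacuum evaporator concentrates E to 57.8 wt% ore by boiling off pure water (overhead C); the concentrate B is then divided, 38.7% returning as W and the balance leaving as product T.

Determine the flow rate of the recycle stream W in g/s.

Overall ore balance (none leaves overhead): ore in fresh feed = ore in product, i.e. 1220×0.299 = (1−0.387)·B·0.578.
B = 364.78/(0.578×0.613) = 1029.5 g/s.
Recycle W = 0.387×1029.5 = 398.43 g/s.

398.4 g/s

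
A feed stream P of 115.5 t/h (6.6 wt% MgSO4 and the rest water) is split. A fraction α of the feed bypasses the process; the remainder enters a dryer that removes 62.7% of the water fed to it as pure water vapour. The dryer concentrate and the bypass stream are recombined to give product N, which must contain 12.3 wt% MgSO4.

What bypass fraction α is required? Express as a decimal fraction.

0.209

All 115.5×0.066 = 7.623 t/h of MgSO4 reaches N, so N = 7.623/0.123 = 61.976 t/h and vapour = 53.524 t/h.
The evaporator receives (1−α)·115.5 of feed at 0.934 water and removes 0.627 of that water:
0.627×0.934×(1−α)×115.5 = 53.524
(1−α) = 53.524/67.639 = 0.7913;  α = 0.2087.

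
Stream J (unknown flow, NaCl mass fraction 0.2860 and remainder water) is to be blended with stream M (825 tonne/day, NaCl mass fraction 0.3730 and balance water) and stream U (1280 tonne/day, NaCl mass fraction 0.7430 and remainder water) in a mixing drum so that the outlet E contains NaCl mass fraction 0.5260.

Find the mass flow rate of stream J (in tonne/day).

Let J be the unknown flow. Total out = 2105 + J.
NaCl balance: 1258.8 + 0.286·J = 0.526·(2105 + J)
(0.286 − 0.526)·J = 0.526×2105 − 1258.8 = -151.53
J = -151.53 / -0.240 = 631.4 tonne/day

631.4 tonne/day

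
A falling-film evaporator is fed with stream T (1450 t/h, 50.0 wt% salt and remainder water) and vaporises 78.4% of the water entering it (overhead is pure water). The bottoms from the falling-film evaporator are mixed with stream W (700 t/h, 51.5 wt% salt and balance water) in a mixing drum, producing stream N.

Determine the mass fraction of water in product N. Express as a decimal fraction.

0.3137

Vapour removed = 0.784×0.500×1450 = 568.4 t/h; concentrate = 881.6 t/h.
water reaching the mixer = 156.6 (from concentrate) + 700×0.485 = 496.1 t/h.
Product flow = 881.6 + 700 = 1581.6 t/h; water fraction = 0.3137.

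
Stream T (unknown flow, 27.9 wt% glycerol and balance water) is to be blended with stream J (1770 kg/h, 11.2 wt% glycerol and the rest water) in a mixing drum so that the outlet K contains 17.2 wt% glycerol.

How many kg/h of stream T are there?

Let T be the unknown flow. Total out = 1770 + T.
glycerol balance: 198.24 + 0.279·T = 0.172·(1770 + T)
(0.279 − 0.172)·T = 0.172×1770 − 198.24 = 106.2
T = 106.2 / 0.107 = 992.52 kg/h

992.5 kg/h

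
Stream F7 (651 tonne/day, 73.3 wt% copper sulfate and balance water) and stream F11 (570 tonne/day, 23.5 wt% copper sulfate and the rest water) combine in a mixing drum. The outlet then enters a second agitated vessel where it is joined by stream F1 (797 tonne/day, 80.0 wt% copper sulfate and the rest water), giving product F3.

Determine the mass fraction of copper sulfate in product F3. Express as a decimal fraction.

Overall, product flow = 2018 tonne/day.
copper sulfate in = 651×0.733 + 570×0.235 + 797×0.800 = 1248.7 tonne/day.
copper sulfate fraction in F3 = 0.619.

0.619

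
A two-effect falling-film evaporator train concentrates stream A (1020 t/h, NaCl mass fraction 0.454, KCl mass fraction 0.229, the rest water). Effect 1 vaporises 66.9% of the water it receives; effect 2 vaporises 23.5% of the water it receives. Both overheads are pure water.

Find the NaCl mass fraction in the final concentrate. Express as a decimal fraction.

water in feed = 1020×0.317 = 323.34 t/h.
After stage 1: water left = (1−0.669)×323.34 = 107.03; stream total = 803.69 t/h.
After stage 2: water left = (1−0.235)×107.03 = 81.875; final concentrate = 778.53 t/h.
NaCl fraction = 463.08/778.53 = 0.595.

0.595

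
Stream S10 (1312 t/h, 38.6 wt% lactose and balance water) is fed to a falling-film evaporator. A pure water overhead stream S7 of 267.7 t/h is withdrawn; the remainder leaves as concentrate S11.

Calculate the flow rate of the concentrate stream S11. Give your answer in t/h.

1044 t/h

Concentrate = 1312 − 267.7 = 1044.3 t/h.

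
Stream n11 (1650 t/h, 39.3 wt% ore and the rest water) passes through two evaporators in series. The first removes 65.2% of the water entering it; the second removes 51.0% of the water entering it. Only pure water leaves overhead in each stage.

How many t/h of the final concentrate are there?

819.2 t/h

water in feed = 1650×0.607 = 1001.5 t/h.
After stage 1: water left = (1−0.652)×1001.5 = 348.54; stream total = 996.99 t/h.
After stage 2: water left = (1−0.510)×348.54 = 170.78; final concentrate = 819.23 t/h.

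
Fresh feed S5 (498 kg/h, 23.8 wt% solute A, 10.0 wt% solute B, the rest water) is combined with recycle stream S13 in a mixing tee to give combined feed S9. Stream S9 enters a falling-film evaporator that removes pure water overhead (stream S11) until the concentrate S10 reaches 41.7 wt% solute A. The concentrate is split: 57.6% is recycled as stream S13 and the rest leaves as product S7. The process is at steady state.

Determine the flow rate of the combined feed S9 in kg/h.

Overall solute A balance (none leaves overhead): solute A in fresh feed = solute A in product, i.e. 498×0.238 = (1−0.576)·S10·0.417.
S10 = 118.52/(0.417×0.424) = 670.35 kg/h.
Recycle S13 = 0.576×670.35 = 386.12 kg/h.
Combined feed S9 = 498 + 386.12 = 884.12 kg/h.

884.1 kg/h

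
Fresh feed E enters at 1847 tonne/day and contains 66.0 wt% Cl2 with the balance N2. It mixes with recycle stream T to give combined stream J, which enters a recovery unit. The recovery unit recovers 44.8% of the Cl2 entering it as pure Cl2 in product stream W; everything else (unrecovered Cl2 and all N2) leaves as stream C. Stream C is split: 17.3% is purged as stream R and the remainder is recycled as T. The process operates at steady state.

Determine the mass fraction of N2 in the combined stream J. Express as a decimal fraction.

0.6181

N2 enters only via E and leaves only via the purge: 1847×0.340 = 0.173×(N2 in C), and the recovery unit passes all N2, so N2 in J = N2 in C = 3629.9 tonne/day.
Cl2 in J: m_A = 1847×0.660 + (1−0.173)·(1−0.448)·m_A, so m_A = 1219/0.5435 = 2242.9 tonne/day.
J = 2242.9 + 3629.9 = 5872.9 tonne/day.
N2 fraction in J = 3629.9/5872.9 = 0.6181.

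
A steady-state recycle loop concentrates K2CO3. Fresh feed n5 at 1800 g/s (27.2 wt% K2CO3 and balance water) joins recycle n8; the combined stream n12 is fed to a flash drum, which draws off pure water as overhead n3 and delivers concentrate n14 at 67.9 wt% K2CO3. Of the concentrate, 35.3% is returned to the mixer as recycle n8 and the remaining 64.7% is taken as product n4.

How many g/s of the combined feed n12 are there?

Overall K2CO3 balance (none leaves overhead): K2CO3 in fresh feed = K2CO3 in product, i.e. 1800×0.272 = (1−0.353)·n14·0.679.
n14 = 489.6/(0.679×0.647) = 1114.5 g/s.
Recycle n8 = 0.353×1114.5 = 393.41 g/s.
Combined feed n12 = 1800 + 393.41 = 2193.4 g/s.

2193 g/s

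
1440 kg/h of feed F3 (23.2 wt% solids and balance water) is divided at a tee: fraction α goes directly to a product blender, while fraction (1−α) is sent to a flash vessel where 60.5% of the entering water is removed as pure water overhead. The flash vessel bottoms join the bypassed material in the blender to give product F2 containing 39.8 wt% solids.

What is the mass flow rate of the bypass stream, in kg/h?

147.4 kg/h

All 1440×0.232 = 334.08 kg/h of solids reaches F2, so F2 = 334.08/0.398 = 839.4 kg/h and vapour = 600.6 kg/h.
The evaporator receives (1−α)·1440 of feed at 0.768 water and removes 0.605 of that water:
0.605×0.768×(1−α)×1440 = 600.6
(1−α) = 600.6/669.08 = 0.8977;  α = 0.1023.
Bypass flow = 0.1023×1440 = 147.38 kg/h.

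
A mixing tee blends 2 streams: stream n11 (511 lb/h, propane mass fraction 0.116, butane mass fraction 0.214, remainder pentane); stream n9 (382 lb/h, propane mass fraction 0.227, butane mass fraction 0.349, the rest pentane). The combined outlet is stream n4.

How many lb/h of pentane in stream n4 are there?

504.3 lb/h

pentane out = pentane in = 511×0.670 + 382×0.424 = 504.34 lb/h.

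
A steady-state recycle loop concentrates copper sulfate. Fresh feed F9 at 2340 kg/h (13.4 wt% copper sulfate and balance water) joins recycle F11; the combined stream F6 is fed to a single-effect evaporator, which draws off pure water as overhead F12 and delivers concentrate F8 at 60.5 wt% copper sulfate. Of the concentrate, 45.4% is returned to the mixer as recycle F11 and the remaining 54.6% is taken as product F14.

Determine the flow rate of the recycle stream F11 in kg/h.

Overall copper sulfate balance (none leaves overhead): copper sulfate in fresh feed = copper sulfate in product, i.e. 2340×0.134 = (1−0.454)·F8·0.605.
F8 = 313.56/(0.605×0.546) = 949.23 kg/h.
Recycle F11 = 0.454×949.23 = 430.95 kg/h.

431 kg/h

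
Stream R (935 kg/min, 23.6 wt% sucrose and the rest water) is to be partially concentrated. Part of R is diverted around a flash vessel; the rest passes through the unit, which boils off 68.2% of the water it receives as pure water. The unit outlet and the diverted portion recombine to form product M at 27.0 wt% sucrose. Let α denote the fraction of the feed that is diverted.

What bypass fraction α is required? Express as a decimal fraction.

All 935×0.236 = 220.66 kg/min of sucrose reaches M, so M = 220.66/0.270 = 817.26 kg/min and vapour = 117.74 kg/min.
The evaporator receives (1−α)·935 of feed at 0.764 water and removes 0.682 of that water:
0.682×0.764×(1−α)×935 = 117.74
(1−α) = 117.74/487.18 = 0.2417;  α = 0.7583.

0.758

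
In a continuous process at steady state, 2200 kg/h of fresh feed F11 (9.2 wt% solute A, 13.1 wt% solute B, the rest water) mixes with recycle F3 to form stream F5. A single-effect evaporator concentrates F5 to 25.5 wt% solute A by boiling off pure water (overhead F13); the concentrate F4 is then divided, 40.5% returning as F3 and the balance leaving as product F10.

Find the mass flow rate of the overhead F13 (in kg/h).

1406 kg/h

Overall solute A balance (none leaves overhead): solute A in fresh feed = solute A in product, i.e. 2200×0.092 = (1−0.405)·F4·0.255.
F4 = 202.4/(0.255×0.595) = 1334 kg/h.
Recycle F3 = 0.405×1334 = 540.27 kg/h.
Combined feed F5 = 2200 + 540.27 = 2740.3 kg/h.
Overhead F13 = F5 − F4 = 2740.3 − 1334 = 1406.3 kg/h.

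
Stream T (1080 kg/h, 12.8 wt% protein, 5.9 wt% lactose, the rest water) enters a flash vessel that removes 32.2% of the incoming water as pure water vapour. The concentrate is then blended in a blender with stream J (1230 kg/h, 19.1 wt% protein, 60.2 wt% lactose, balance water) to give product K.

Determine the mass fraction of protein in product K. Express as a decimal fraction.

0.1841

Vapour removed = 0.322×0.813×1080 = 282.73 kg/h; concentrate = 797.27 kg/h.
protein reaching the mixer = 138.24 (from concentrate) + 1230×0.191 = 373.17 kg/h.
Product flow = 797.27 + 1230 = 2027.3 kg/h; protein fraction = 0.1841.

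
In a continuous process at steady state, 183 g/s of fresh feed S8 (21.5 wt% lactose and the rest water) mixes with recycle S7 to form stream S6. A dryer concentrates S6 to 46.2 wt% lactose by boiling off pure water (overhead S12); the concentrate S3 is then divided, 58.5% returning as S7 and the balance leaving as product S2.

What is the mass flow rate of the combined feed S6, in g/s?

Overall lactose balance (none leaves overhead): lactose in fresh feed = lactose in product, i.e. 183×0.215 = (1−0.585)·S3·0.462.
S3 = 39.345/(0.462×0.415) = 205.21 g/s.
Recycle S7 = 0.585×205.21 = 120.05 g/s.
Combined feed S6 = 183 + 120.05 = 303.05 g/s.

303 g/s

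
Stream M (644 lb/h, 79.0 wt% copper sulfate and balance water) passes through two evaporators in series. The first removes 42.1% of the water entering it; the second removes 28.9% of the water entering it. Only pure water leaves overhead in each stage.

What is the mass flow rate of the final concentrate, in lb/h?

water in feed = 644×0.210 = 135.24 lb/h.
After stage 1: water left = (1−0.421)×135.24 = 78.304; stream total = 587.06 lb/h.
After stage 2: water left = (1−0.289)×78.304 = 55.674; final concentrate = 564.43 lb/h.

564.4 lb/h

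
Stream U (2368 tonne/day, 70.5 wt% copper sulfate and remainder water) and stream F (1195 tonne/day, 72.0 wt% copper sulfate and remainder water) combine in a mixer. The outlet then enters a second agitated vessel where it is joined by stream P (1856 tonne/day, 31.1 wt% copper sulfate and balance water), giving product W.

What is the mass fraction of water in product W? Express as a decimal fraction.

Overall, product flow = 5419 tonne/day.
water in = 2368×0.295 + 1195×0.280 + 1856×0.689 = 2311.9 tonne/day.
water fraction in W = 0.427.

0.427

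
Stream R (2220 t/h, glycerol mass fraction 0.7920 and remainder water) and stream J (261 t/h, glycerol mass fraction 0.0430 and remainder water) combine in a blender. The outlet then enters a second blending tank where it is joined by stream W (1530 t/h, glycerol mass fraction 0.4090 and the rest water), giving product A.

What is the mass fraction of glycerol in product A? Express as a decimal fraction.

Overall, product flow = 4011 t/h.
glycerol in = 2220×0.792 + 261×0.043 + 1530×0.409 = 2395.2 t/h.
glycerol fraction in A = 0.5972.

0.5972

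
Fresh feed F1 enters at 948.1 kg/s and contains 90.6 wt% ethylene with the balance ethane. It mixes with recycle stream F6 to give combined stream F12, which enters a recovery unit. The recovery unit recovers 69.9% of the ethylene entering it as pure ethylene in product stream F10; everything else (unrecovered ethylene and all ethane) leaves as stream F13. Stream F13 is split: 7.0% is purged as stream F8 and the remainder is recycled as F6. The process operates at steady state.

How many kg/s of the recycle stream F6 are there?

ethane enters only via F1 and leaves only via the purge: 948.1×0.094 = 0.070×(ethane in F13), and the recovery unit passes all ethane, so ethane in F12 = ethane in F13 = 1273.2 kg/s.
ethylene in F12: m_A = 948.1×0.906 + (1−0.070)·(1−0.699)·m_A, so m_A = 858.98/0.7201 = 1192.9 kg/s.
F13 = (1−0.699)×1192.9 + 1273.2 = 1632.2 kg/s.
Recycle F6 = (1−0.070)×1632.2 = 1518 kg/s.

1518 kg/s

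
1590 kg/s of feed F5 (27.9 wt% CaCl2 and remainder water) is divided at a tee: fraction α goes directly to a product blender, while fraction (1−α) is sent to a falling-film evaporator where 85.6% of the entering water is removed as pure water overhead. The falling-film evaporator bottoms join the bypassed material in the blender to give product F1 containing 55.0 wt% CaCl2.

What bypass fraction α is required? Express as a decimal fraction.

0.202

All 1590×0.279 = 443.61 kg/s of CaCl2 reaches F1, so F1 = 443.61/0.550 = 806.56 kg/s and vapour = 783.44 kg/s.
The evaporator receives (1−α)·1590 of feed at 0.721 water and removes 0.856 of that water:
0.856×0.721×(1−α)×1590 = 783.44
(1−α) = 783.44/981.31 = 0.7984;  α = 0.2016.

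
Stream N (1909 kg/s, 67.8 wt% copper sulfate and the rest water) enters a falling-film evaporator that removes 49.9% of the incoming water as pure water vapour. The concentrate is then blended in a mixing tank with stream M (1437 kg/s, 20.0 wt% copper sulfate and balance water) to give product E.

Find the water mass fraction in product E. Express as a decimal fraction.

0.480

Vapour removed = 0.499×0.322×1909 = 306.73 kg/s; concentrate = 1602.3 kg/s.
water reaching the mixer = 307.96 (from concentrate) + 1437×0.800 = 1457.6 kg/s.
Product flow = 1602.3 + 1437 = 3039.3 kg/s; water fraction = 0.480.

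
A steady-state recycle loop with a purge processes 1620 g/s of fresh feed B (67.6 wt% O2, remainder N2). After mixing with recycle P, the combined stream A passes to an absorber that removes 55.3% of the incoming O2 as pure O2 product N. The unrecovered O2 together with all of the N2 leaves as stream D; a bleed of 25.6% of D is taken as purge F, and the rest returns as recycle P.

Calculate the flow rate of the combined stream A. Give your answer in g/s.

N2 enters only via B and leaves only via the purge: 1620×0.324 = 0.256×(N2 in D), and the absorber passes all N2, so N2 in A = N2 in D = 2050.3 g/s.
O2 in A: m_A = 1620×0.676 + (1−0.256)·(1−0.553)·m_A, so m_A = 1095.1/0.6674 = 1640.8 g/s.
A = 1640.8 + 2050.3 = 3691.1 g/s.

3691 g/s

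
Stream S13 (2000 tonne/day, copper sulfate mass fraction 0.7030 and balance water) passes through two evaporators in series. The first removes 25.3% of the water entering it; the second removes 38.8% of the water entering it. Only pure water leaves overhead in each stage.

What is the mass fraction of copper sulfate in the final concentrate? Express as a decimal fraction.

0.8381

water in feed = 2000×0.297 = 594 tonne/day.
After stage 1: water left = (1−0.253)×594 = 443.72; stream total = 1849.7 tonne/day.
After stage 2: water left = (1−0.388)×443.72 = 271.56; final concentrate = 1677.6 tonne/day.
copper sulfate fraction = 1406/1677.6 = 0.8381.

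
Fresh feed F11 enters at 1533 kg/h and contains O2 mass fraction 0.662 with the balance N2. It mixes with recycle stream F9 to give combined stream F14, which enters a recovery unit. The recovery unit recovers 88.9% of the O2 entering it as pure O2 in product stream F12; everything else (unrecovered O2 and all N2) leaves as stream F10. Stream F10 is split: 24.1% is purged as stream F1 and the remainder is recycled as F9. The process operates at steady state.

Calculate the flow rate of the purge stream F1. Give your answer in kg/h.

547.8 kg/h

N2 enters only via F11 and leaves only via the purge: 1533×0.338 = 0.241×(N2 in F10), and the recovery unit passes all N2, so N2 in F14 = N2 in F10 = 2150 kg/h.
O2 in F14: m_A = 1533×0.662 + (1−0.241)·(1−0.889)·m_A, so m_A = 1014.8/0.9158 = 1108.2 kg/h.
F10 = (1−0.889)×1108.2 + 2150 = 2273 kg/h.
Purge F1 = 0.241×2273 = 547.8 kg/h.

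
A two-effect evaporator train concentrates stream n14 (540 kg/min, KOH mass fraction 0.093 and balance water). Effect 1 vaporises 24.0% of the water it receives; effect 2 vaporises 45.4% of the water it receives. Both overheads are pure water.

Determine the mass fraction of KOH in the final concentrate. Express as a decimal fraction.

0.198

water in feed = 540×0.907 = 489.78 kg/min.
After stage 1: water left = (1−0.240)×489.78 = 372.23; stream total = 422.45 kg/min.
After stage 2: water left = (1−0.454)×372.23 = 203.24; final concentrate = 253.46 kg/min.
KOH fraction = 50.22/253.46 = 0.198.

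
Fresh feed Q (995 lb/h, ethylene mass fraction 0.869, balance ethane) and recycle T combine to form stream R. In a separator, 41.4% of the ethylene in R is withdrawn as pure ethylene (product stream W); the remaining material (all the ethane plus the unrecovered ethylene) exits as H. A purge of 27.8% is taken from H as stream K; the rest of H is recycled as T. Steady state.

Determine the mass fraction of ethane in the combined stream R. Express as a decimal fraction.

ethane enters only via Q and leaves only via the purge: 995×0.131 = 0.278×(ethane in H), and the separator passes all ethane, so ethane in R = ethane in H = 468.87 lb/h.
ethylene in R: m_A = 995×0.869 + (1−0.278)·(1−0.414)·m_A, so m_A = 864.65/0.5769 = 1498.8 lb/h.
R = 1498.8 + 468.87 = 1967.6 lb/h.
ethane fraction in R = 468.87/1967.6 = 0.238.

0.238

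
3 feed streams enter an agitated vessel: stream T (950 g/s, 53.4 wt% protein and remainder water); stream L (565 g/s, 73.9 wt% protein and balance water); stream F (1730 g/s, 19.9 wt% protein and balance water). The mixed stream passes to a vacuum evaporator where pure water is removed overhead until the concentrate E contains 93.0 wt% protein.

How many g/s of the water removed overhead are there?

protein entering = 950×0.534 + 565×0.739 + 1730×0.199 = 1269.1 g/s.
All protein reports to E, so E = 1269.1/0.930 = 1364.6 g/s.
Total feed = 3245 g/s; overhead = 3245 − 1364.6 = 1880.4 g/s.

1880 g/s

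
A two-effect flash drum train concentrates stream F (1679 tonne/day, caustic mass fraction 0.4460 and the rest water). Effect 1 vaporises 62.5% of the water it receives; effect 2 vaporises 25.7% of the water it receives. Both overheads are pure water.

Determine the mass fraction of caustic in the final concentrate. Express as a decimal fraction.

water in feed = 1679×0.554 = 930.17 tonne/day.
After stage 1: water left = (1−0.625)×930.17 = 348.81; stream total = 1097.6 tonne/day.
After stage 2: water left = (1−0.257)×348.81 = 259.17; final concentrate = 1008 tonne/day.
caustic fraction = 748.83/1008 = 0.7429.

0.7429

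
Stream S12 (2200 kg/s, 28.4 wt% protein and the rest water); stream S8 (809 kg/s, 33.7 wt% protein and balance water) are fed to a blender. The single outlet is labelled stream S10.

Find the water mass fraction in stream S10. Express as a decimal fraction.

Total flow out = 2200 + 809 = 3009 kg/s.
water in = 2200×0.716 + 809×0.663 = 2111.6 kg/s.
water mass fraction in S10 = 2111.6/3009 = 0.702.

0.702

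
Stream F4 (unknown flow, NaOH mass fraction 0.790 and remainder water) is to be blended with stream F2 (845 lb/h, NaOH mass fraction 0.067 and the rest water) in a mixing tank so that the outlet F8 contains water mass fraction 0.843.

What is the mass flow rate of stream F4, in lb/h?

Let F4 be the unknown flow. Total out = 845 + F4.
water balance: 788.38 + 0.210·F4 = 0.843·(845 + F4)
(0.210 − 0.843)·F4 = 0.843×845 − 788.38 = -76.05
F4 = -76.05 / -0.633 = 120.14 lb/h

120.1 lb/h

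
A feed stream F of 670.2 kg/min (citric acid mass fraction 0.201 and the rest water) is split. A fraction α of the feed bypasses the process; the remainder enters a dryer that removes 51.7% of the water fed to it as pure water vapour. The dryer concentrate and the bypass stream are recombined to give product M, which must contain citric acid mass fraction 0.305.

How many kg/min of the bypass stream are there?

All 670.2×0.201 = 134.71 kg/min of citric acid reaches M, so M = 134.71/0.305 = 441.67 kg/min and vapour = 228.53 kg/min.
The evaporator receives (1−α)·670.2 of feed at 0.799 water and removes 0.517 of that water:
0.517×0.799×(1−α)×670.2 = 228.53
(1−α) = 228.53/276.85 = 0.8255;  α = 0.1745.
Bypass flow = 0.1745×670.2 = 116.98 kg/min.

117 kg/min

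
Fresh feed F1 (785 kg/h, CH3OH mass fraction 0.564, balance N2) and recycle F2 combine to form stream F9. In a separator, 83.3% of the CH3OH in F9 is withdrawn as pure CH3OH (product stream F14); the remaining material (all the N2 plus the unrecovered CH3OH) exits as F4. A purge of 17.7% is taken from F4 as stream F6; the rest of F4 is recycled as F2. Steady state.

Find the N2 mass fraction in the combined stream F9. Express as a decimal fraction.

0.790

N2 enters only via F1 and leaves only via the purge: 785×0.436 = 0.177×(N2 in F4), and the separator passes all N2, so N2 in F9 = N2 in F4 = 1933.7 kg/h.
CH3OH in F9: m_A = 785×0.564 + (1−0.177)·(1−0.833)·m_A, so m_A = 442.74/0.8626 = 513.29 kg/h.
F9 = 513.29 + 1933.7 = 2447 kg/h.
N2 fraction in F9 = 1933.7/2447 = 0.790.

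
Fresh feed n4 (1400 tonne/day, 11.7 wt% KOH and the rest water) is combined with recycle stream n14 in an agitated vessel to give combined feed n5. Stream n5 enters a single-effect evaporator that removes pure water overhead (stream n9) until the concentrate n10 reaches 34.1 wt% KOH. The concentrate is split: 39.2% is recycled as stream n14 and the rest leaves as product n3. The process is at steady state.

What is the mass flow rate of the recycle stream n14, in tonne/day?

Overall KOH balance (none leaves overhead): KOH in fresh feed = KOH in product, i.e. 1400×0.117 = (1−0.392)·n10·0.341.
n10 = 163.8/(0.341×0.608) = 790.05 tonne/day.
Recycle n14 = 0.392×790.05 = 309.7 tonne/day.

309.7 tonne/day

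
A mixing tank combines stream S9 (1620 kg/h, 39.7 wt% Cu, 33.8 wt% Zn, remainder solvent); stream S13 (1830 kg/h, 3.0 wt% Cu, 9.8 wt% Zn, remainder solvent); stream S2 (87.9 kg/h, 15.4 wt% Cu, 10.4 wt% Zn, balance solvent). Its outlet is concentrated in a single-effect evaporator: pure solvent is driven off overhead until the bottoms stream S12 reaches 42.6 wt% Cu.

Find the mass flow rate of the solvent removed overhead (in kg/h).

Cu entering = 1620×0.397 + 1830×0.030 + 87.9×0.154 = 711.58 kg/h.
All Cu reports to S12, so S12 = 711.58/0.426 = 1670.4 kg/h.
Total feed = 3537.9 kg/h; overhead = 3537.9 − 1670.4 = 1867.5 kg/h.

1868 kg/h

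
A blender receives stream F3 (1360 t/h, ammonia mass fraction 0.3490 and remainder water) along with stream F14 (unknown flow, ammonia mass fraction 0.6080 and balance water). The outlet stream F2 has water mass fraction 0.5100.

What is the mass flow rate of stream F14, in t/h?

1625 t/h

Let F14 be the unknown flow. Total out = 1360 + F14.
water balance: 885.36 + 0.392·F14 = 0.510·(1360 + F14)
(0.392 − 0.510)·F14 = 0.510×1360 − 885.36 = -191.76
F14 = -191.76 / -0.118 = 1625.1 t/h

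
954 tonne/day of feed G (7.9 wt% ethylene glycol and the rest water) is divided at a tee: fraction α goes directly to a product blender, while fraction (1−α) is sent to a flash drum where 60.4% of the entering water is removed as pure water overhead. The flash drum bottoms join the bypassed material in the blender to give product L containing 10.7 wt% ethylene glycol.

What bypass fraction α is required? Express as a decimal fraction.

All 954×0.079 = 75.366 tonne/day of ethylene glycol reaches L, so L = 75.366/0.107 = 704.36 tonne/day and vapour = 249.64 tonne/day.
The evaporator receives (1−α)·954 of feed at 0.921 water and removes 0.604 of that water:
0.604×0.921×(1−α)×954 = 249.64
(1−α) = 249.64/530.69 = 0.4704;  α = 0.5296.

0.530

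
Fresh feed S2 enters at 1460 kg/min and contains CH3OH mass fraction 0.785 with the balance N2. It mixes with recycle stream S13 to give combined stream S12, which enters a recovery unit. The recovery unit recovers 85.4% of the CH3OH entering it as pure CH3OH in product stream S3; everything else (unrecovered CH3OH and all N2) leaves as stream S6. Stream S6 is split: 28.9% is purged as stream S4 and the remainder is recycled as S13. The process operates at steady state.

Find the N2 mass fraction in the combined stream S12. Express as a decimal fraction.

N2 enters only via S2 and leaves only via the purge: 1460×0.215 = 0.289×(N2 in S6), and the recovery unit passes all N2, so N2 in S12 = N2 in S6 = 1086.2 kg/min.
CH3OH in S12: m_A = 1460×0.785 + (1−0.289)·(1−0.854)·m_A, so m_A = 1146.1/0.8962 = 1278.9 kg/min.
S12 = 1278.9 + 1086.2 = 2365 kg/min.
N2 fraction in S12 = 1086.2/2365 = 0.459.

0.459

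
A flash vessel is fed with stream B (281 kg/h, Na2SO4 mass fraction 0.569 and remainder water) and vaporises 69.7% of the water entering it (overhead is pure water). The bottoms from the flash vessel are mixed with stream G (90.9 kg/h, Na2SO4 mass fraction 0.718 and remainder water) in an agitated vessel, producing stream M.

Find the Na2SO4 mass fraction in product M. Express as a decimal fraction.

Vapour removed = 0.697×0.431×281 = 84.414 kg/h; concentrate = 196.59 kg/h.
Na2SO4 reaching the mixer = 159.89 (from concentrate) + 90.9×0.718 = 225.16 kg/h.
Product flow = 196.59 + 90.9 = 287.49 kg/h; Na2SO4 fraction = 0.783.

0.783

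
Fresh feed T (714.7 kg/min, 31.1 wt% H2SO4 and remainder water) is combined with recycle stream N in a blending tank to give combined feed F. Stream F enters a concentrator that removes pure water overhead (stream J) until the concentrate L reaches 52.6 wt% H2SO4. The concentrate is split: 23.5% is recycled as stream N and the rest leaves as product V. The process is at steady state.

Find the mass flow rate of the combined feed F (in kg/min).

844.5 kg/min

Overall H2SO4 balance (none leaves overhead): H2SO4 in fresh feed = H2SO4 in product, i.e. 714.7×0.311 = (1−0.235)·L·0.526.
L = 222.27/(0.526×0.765) = 552.38 kg/min.
Recycle N = 0.235×552.38 = 129.81 kg/min.
Combined feed F = 714.7 + 129.81 = 844.51 kg/min.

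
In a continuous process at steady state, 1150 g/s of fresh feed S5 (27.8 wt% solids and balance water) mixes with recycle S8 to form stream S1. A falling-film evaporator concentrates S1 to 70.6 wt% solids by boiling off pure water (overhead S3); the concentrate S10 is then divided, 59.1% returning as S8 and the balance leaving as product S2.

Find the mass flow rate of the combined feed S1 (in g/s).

1804 g/s

Overall solids balance (none leaves overhead): solids in fresh feed = solids in product, i.e. 1150×0.278 = (1−0.591)·S10·0.706.
S10 = 319.7/(0.706×0.409) = 1107.2 g/s.
Recycle S8 = 0.591×1107.2 = 654.34 g/s.
Combined feed S1 = 1150 + 654.34 = 1804.3 g/s.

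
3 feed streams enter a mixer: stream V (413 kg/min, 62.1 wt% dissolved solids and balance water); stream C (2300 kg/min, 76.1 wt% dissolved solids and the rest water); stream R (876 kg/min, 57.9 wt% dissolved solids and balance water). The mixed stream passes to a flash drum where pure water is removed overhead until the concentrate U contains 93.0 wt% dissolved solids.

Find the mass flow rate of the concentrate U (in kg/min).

dissolved solids entering = 413×0.621 + 2300×0.761 + 876×0.579 = 2514 kg/min.
All dissolved solids reports to U, so U = 2514/0.930 = 2703.2 kg/min.

2703 kg/min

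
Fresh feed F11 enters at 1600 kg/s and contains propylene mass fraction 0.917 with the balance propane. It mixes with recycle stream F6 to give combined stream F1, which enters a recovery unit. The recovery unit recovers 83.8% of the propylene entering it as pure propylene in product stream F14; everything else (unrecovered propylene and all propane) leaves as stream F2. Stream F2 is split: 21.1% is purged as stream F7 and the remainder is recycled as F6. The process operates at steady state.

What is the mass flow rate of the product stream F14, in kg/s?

1410 kg/s

propylene in F1: m_A = 1600×0.917 + (1−0.211)·(1−0.838)·m_A, so m_A = 1467.2/0.8722 = 1682.2 kg/s.
Product F14 = 0.838×1682.2 = 1409.7 kg/s.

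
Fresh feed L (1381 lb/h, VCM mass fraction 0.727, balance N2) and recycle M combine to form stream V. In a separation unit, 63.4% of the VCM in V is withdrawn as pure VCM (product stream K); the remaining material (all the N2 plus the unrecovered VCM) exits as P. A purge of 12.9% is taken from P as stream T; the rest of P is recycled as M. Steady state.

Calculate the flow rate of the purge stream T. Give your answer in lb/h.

446.6 lb/h

N2 enters only via L and leaves only via the purge: 1381×0.273 = 0.129×(N2 in P), and the separation unit passes all N2, so N2 in V = N2 in P = 2922.6 lb/h.
VCM in V: m_A = 1381×0.727 + (1−0.129)·(1−0.634)·m_A, so m_A = 1004/0.6812 = 1473.8 lb/h.
P = (1−0.634)×1473.8 + 2922.6 = 3462 lb/h.
Purge T = 0.129×3462 = 446.6 lb/h.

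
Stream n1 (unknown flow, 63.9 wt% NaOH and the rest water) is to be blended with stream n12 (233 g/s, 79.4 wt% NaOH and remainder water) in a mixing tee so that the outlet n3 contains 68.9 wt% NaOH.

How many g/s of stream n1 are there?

Let n1 be the unknown flow. Total out = 233 + n1.
NaOH balance: 185 + 0.639·n1 = 0.689·(233 + n1)
(0.639 − 0.689)·n1 = 0.689×233 − 185 = -24.465
n1 = -24.465 / -0.050 = 489.3 g/s

489.3 g/s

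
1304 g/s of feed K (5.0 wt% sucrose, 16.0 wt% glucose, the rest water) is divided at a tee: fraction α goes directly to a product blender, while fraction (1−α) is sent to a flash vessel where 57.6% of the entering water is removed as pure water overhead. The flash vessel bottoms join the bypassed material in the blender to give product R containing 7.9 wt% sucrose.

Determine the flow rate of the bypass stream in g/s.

252 g/s

All 1304×0.050 = 65.2 g/s of sucrose reaches R, so R = 65.2/0.079 = 825.32 g/s and vapour = 478.68 g/s.
The evaporator receives (1−α)·1304 of feed at 0.790 water and removes 0.576 of that water:
0.576×0.790×(1−α)×1304 = 478.68
(1−α) = 478.68/593.37 = 0.8067;  α = 0.1933.
Bypass flow = 0.1933×1304 = 252.04 g/s.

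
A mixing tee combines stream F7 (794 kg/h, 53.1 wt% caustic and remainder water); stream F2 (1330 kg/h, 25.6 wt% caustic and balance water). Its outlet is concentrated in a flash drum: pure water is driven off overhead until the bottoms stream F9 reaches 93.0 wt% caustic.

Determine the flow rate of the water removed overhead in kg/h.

1305 kg/h

caustic entering = 794×0.531 + 1330×0.256 = 762.09 kg/h.
All caustic reports to F9, so F9 = 762.09/0.930 = 819.46 kg/h.
Total feed = 2124 kg/h; overhead = 2124 − 819.46 = 1304.5 kg/h.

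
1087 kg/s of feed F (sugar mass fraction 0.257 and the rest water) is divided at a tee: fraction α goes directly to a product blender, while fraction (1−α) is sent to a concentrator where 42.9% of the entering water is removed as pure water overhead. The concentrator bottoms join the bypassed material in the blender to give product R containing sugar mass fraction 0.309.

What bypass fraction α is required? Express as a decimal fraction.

0.472

All 1087×0.257 = 279.36 kg/s of sugar reaches R, so R = 279.36/0.309 = 904.07 kg/s and vapour = 182.93 kg/s.
The evaporator receives (1−α)·1087 of feed at 0.743 water and removes 0.429 of that water:
0.429×0.743×(1−α)×1087 = 182.93
(1−α) = 182.93/346.48 = 0.5280;  α = 0.4720.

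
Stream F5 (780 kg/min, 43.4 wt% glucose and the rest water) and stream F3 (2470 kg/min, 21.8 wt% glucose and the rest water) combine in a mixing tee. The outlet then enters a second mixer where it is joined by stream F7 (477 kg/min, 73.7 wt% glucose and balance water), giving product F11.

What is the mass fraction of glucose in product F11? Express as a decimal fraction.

Overall, product flow = 3727 kg/min.
glucose in = 780×0.434 + 2470×0.218 + 477×0.737 = 1228.5 kg/min.
glucose fraction in F11 = 0.330.

0.330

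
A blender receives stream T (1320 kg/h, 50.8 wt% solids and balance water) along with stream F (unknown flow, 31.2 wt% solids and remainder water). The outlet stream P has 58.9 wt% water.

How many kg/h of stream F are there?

1293 kg/h

Let F be the unknown flow. Total out = 1320 + F.
water balance: 649.44 + 0.688·F = 0.589·(1320 + F)
(0.688 − 0.589)·F = 0.589×1320 − 649.44 = 128.04
F = 128.04 / 0.099 = 1293.3 kg/h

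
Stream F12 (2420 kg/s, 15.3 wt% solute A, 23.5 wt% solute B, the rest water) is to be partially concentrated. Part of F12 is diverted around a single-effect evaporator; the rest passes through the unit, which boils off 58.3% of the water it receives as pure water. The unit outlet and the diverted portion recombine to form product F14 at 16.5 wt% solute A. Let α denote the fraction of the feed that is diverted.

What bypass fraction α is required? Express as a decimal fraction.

All 2420×0.153 = 370.26 kg/s of solute A reaches F14, so F14 = 370.26/0.165 = 2244 kg/s and vapour = 176 kg/s.
The evaporator receives (1−α)·2420 of feed at 0.612 water and removes 0.583 of that water:
0.583×0.612×(1−α)×2420 = 176
(1−α) = 176/863.45 = 0.2038;  α = 0.7962.

0.796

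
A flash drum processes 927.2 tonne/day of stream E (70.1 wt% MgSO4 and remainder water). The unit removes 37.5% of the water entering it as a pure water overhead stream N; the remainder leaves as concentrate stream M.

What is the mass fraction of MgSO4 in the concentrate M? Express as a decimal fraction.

MgSO4 is not removed: 927.2×0.701 = 649.97 tonne/day of MgSO4 enters M.
water entering = 927.2×0.299 = 277.23 tonne/day; overhead removed = 0.375×277.23 = 103.96 tonne/day.
Concentrate = 927.2 − 103.96 = 823.24 tonne/day.
Mass fraction = 649.97/823.24 = 0.790.

0.790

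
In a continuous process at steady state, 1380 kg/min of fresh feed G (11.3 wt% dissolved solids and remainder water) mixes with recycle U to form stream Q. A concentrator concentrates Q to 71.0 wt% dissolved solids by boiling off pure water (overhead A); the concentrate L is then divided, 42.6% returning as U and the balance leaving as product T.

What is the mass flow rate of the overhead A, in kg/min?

Overall dissolved solids balance (none leaves overhead): dissolved solids in fresh feed = dissolved solids in product, i.e. 1380×0.113 = (1−0.426)·L·0.710.
L = 155.94/(0.710×0.574) = 382.64 kg/min.
Recycle U = 0.426×382.64 = 163 kg/min.
Combined feed Q = 1380 + 163 = 1543 kg/min.
Overhead A = Q − L = 1543 − 382.64 = 1160.4 kg/min.

1160 kg/min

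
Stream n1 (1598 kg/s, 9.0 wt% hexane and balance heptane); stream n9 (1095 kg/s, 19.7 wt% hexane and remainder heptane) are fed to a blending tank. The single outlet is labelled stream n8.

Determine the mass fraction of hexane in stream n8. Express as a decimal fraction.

0.1335

Total flow out = 1598 + 1095 = 2693 kg/s.
hexane in = 1598×0.090 + 1095×0.197 = 359.53 kg/s.
hexane mass fraction in n8 = 359.53/2693 = 0.1335.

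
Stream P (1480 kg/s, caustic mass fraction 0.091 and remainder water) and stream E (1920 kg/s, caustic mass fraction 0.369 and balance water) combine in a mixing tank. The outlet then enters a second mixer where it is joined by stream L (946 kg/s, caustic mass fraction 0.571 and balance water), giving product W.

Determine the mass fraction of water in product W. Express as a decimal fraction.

Overall, product flow = 4346 kg/s.
water in = 1480×0.909 + 1920×0.631 + 946×0.429 = 2962.7 kg/s.
water fraction in W = 0.682.

0.682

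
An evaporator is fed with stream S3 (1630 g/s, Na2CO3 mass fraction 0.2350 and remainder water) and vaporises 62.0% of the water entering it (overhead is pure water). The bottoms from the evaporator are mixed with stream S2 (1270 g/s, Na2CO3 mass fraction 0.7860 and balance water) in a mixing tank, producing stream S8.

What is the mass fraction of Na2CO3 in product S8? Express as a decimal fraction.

Vapour removed = 0.620×0.765×1630 = 773.11 g/s; concentrate = 856.89 g/s.
Na2CO3 reaching the mixer = 383.05 (from concentrate) + 1270×0.786 = 1381.3 g/s.
Product flow = 856.89 + 1270 = 2126.9 g/s; Na2CO3 fraction = 0.6494.

0.6494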